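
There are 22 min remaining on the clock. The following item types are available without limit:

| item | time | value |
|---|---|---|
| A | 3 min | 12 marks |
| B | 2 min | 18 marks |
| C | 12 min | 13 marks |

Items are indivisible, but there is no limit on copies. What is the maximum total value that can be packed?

Best value-per-unit is B at 18/2, and filling with it alone uses time 11×2=22. No mix of the others beats 11×18 = 198.

198 marks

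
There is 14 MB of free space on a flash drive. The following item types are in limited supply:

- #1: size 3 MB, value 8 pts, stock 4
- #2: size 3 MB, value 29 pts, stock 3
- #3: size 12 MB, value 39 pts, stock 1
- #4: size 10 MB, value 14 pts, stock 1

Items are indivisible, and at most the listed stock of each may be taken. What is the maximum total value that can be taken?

95 pts

Best selections within size 14 and stock limits:
- 1×#1 + 3×#2: size 12, value 95
- 3×#2: size 9, value 87
- 2×#1 + 2×#2: size 12, value 74
Best: 95 pts.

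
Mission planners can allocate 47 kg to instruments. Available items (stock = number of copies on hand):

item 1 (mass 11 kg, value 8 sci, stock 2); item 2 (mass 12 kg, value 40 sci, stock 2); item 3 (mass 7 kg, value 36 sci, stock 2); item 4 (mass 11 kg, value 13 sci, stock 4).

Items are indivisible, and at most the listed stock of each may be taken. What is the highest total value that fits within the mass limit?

Top feasible selections:
- 2×item 2 + 2×item 3: mass 38, value 152
- 2×item 2 + 1×item 3 + 1×item 4: mass 42, value 129
- 1×item 2 + 2×item 3 + 1×item 4: mass 37, value 125
- 1×item 1 + 2×item 2 + 1×item 3: mass 42, value 124
Best: 152 sci.

152 sci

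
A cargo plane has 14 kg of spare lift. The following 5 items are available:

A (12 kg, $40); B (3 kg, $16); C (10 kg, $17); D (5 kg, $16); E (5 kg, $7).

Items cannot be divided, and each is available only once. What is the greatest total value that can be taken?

Check high-value combinations within 14 kg:
- A: weight 12, value 40
- B+D+E: weight 3+5+5=13, value 16+16+7=39
- B+C: weight 3+10=13, value 16+17=33
Best: $40.

$40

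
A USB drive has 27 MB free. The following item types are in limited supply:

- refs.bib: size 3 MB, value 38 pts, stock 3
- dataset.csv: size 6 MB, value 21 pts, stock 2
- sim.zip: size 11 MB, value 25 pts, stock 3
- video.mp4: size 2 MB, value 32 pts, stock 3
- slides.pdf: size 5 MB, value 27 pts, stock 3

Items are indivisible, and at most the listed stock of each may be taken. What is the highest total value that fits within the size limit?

Best selections within size 27 and stock limits:
- 3×refs.bib + 3×video.mp4 + 2×slides.pdf: size 25, value 264
- 3×refs.bib + 1×dataset.csv + 3×video.mp4 + 1×slides.pdf: size 26, value 258
- 2×refs.bib + 3×video.mp4 + 3×slides.pdf: size 27, value 253
- 3×refs.bib + 2×dataset.csv + 3×video.mp4: size 27, value 252
Best: 264 pts.

264 pts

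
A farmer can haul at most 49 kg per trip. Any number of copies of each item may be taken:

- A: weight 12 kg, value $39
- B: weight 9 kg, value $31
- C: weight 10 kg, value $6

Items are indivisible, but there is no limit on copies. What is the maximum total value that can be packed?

Best value-per-unit is B at 31/9; filling with it alone gives 5×31 = 155.
Optimal mix: 1×A + 4×B → weight 48, value 163.

$163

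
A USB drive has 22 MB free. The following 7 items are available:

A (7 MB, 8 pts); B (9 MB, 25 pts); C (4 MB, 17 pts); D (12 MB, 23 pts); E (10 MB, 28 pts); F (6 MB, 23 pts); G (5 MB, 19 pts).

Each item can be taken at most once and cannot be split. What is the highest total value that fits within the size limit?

This is a 0/1 knapsack; check combinations near the capacity.
- E+F+G: size 10+6+5=21, value 28+23+19=70
- C+E+F: size 4+10+6=20, value 17+28+23=68
- B+F+G: size 9+6+5=20, value 25+23+19=67
- A+C+F+G: size 7+4+6+5=22, value 8+17+23+19=67
Best: 70 pts.

70 pts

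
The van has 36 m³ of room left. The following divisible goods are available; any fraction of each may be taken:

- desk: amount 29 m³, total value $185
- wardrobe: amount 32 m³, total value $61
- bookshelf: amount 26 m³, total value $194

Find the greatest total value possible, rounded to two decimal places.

Take in order of value per unit:
- bookshelf (194/26 per unit): all 26 → value 194, running total 194.00
- desk (185/29 per unit): 10 of 29 → value 10×185/29 = 63.7931, running total 257.79
Total 257.79.

257.79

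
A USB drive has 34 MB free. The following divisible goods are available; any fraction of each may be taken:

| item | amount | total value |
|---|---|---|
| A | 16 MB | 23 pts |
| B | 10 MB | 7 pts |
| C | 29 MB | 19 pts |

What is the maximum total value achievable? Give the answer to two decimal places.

35.24

Take in order of value per unit:
- A (23/16 per unit): all 16 → value 23, running total 23.00
- B (7/10 per unit): all 10 → value 7, running total 30.00
- C (19/29 per unit): 8 of 29 → value 8×19/29 = 5.2414, running total 35.24
Total 35.24.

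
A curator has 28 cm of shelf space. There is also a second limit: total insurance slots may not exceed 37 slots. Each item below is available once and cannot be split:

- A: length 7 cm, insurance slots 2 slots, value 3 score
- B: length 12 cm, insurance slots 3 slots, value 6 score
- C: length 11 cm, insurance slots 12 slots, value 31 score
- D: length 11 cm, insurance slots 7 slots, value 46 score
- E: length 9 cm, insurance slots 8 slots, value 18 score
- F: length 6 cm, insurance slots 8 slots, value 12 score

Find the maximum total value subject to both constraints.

Feasible sets respecting both limits:
- C+D+F: length 28, insurance slots 27, value 89
- C+D: length 22, insurance slots 19, value 77
- D+E+F: length 26, insurance slots 23, value 76
- A+D+E: length 27, insurance slots 17, value 67
Best: 89 score.

89 score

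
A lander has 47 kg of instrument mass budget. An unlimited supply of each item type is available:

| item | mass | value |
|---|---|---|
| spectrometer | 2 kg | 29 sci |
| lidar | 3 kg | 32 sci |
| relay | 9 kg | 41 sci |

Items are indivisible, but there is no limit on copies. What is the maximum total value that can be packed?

670 sci

Best value-per-unit is spectrometer at 29/2; filling with it alone gives 23×29 = 667.
Optimal mix: 22×spectrometer + 1×lidar → mass 47, value 670.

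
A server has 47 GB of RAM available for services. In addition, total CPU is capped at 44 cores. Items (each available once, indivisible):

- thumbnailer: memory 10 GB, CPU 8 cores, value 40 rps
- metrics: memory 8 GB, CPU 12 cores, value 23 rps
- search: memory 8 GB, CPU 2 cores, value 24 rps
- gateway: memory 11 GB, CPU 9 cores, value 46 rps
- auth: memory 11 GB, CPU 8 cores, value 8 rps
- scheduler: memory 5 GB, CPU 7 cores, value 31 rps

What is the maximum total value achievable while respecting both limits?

Feasible sets respecting both limits:
- thumbnailer+metrics+search+gateway+scheduler: memory 42, CPU 38, value 164
- thumbnailer+search+gateway+auth+scheduler: memory 45, CPU 34, value 149
- thumbnailer+metrics+gateway+auth+scheduler: memory 45, CPU 44, value 148
- thumbnailer+search+gateway+scheduler: memory 34, CPU 26, value 141
Best: 164 rps.

164 rps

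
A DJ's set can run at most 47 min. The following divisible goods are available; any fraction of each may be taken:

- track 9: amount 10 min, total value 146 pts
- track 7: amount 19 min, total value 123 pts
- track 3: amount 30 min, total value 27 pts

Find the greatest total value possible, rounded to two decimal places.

285.20

Take in order of value per unit:
- track 9 (146/10 per unit): all 10 → value 146, running total 146.00
- track 7 (123/19 per unit): all 19 → value 123, running total 269.00
- track 3 (27/30 per unit): 18 of 30 → value 18×27/30 = 16.2000, running total 285.20
Total 285.20.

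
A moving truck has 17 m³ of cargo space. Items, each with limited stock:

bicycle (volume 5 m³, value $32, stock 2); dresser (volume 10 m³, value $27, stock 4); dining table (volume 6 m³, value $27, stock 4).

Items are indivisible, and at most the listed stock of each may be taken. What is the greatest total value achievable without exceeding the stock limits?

$91

Top feasible selections:
- 2×bicycle + 1×dining table: volume 16, value 91
- 1×bicycle + 2×dining table: volume 17, value 86
- 2×bicycle: volume 10, value 64
- 1×bicycle + 1×dining table: volume 11, value 59
Best: $91.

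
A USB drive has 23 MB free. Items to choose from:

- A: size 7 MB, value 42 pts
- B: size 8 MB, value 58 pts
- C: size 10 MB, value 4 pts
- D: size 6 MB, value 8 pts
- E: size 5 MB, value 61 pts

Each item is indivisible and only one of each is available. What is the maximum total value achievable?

161 pts

Check high-value combinations within 23 MB:
- A+B+E: size 7+8+5=20, value 42+58+61=161
- B+D+E: size 8+6+5=19, value 58+8+61=127
- B+C+E: size 8+10+5=23, value 58+4+61=123
- B+E: size 8+5=13, value 58+61=119
- A+D+E: size 7+6+5=18, value 42+8+61=111
Best: 161 pts.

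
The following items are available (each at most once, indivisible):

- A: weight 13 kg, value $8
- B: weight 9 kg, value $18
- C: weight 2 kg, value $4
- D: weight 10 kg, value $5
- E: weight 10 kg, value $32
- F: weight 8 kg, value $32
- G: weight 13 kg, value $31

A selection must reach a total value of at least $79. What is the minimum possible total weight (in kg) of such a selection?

Subsets with value ≥ 79, sorted by total weight:
- B+E+F: weight 27, value 82
- B+C+E+F: weight 29, value 86
Minimum weight: 27 kg.

27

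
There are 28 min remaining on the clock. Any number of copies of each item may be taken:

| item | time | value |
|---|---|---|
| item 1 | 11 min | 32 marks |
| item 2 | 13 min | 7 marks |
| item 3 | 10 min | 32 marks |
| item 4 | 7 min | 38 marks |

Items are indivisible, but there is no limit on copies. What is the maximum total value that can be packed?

Best value-per-unit is item 4 at 38/7, and filling with it alone uses time 4×7=28. No mix of the others beats 4×38 = 152.

152 marks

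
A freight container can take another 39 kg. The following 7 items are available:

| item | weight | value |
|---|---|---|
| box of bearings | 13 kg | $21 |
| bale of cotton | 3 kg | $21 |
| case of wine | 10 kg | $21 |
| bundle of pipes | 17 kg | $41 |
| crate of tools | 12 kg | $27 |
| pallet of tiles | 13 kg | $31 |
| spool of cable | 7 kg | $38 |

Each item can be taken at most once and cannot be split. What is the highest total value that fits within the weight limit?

$127

Check high-value combinations within 39 kg:
- bale of cotton+bundle of pipes+crate of tools+spool of cable: weight 3+17+12+7=39, value 21+41+27+38=127
- bale of cotton+case of wine+bundle of pipes+spool of cable: weight 3+10+17+7=37, value 21+21+41+38=121
- bale of cotton+crate of tools+pallet of tiles+spool of cable: weight 3+12+13+7=35, value 21+27+31+38=117
Best: $127.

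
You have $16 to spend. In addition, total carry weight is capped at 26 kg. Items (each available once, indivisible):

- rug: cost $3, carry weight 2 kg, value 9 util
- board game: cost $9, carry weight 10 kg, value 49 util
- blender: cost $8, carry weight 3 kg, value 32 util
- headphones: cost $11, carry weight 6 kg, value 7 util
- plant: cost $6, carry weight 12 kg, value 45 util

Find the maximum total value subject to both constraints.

94 util

Feasible sets respecting both limits:
- board game+plant: cost 15, carry weight 22, value 94
- blender+plant: cost 14, carry weight 15, value 77
- rug+board game: cost 12, carry weight 12, value 58
- rug+plant: cost 9, carry weight 14, value 54
Best: 94 util.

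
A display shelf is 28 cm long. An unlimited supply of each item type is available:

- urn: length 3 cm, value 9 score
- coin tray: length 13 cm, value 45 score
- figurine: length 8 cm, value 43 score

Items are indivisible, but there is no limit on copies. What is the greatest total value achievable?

Best value-per-unit is figurine at 43/8; filling with it alone gives 3×43 = 129.
Optimal mix: 1×urn + 3×figurine → length 27, value 138.

138 score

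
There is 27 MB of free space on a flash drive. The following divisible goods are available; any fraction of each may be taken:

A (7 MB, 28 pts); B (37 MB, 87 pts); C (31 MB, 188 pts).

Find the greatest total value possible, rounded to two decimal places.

163.74

Take in order of value per unit:
- C (188/31 per unit): 27 of 31 → value 27×188/31 = 163.7419, running total 163.74
Total 163.74.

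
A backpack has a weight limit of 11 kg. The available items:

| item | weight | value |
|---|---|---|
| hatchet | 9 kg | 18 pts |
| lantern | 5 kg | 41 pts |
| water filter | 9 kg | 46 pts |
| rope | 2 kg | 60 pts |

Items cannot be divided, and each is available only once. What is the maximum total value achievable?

This is a 0/1 knapsack; check combinations near the capacity.
- water filter+rope: weight 9+2=11, value 46+60=106
- lantern+rope: weight 5+2=7, value 41+60=101
- hatchet+rope: weight 9+2=11, value 18+60=78
Best: 106 pts.

106 pts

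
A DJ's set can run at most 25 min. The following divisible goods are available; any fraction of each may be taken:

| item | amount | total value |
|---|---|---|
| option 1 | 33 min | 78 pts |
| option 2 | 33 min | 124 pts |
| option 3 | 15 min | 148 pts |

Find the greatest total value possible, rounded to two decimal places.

Take in order of value per unit:
- option 3 (148/15 per unit): all 15 → value 148, running total 148.00
- option 2 (124/33 per unit): 10 of 33 → value 10×124/33 = 37.5758, running total 185.58
Total 185.58.

185.58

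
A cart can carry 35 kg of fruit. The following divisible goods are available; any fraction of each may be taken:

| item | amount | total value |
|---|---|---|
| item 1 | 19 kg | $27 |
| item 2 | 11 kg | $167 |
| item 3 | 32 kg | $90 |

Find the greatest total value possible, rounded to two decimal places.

Take in order of value per unit:
- item 2 (167/11 per unit): all 11 → value 167, running total 167.00
- item 3 (90/32 per unit): 24 of 32 → value 24×90/32 = 67.5000, running total 234.50
Total 234.50.

234.50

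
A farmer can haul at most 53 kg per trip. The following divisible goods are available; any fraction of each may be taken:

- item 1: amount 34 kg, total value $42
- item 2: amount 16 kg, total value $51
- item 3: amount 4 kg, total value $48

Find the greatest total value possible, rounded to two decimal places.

139.76

Take in order of value per unit:
- item 3 (48/4 per unit): all 4 → value 48, running total 48.00
- item 2 (51/16 per unit): all 16 → value 51, running total 99.00
- item 1 (42/34 per unit): 33 of 34 → value 33×42/34 = 40.7647, running total 139.76
Total 139.76.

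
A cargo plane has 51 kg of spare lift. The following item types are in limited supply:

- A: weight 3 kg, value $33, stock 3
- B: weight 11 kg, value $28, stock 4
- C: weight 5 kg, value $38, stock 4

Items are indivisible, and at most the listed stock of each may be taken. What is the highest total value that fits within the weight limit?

Best selections within weight 51 and stock limits:
- 3×A + 2×B + 4×C: weight 51, value 307
- 3×A + 1×B + 4×C: weight 40, value 279
Best: $307.

$307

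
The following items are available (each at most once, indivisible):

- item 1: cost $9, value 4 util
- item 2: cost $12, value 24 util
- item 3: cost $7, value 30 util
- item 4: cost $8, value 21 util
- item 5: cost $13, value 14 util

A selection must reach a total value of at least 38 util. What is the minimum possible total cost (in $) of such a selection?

15

Subsets with value ≥ 38, sorted by total cost:
- item 3+item 4: cost 15, value 51
- item 2+item 3: cost 19, value 54
Minimum cost: 15 $.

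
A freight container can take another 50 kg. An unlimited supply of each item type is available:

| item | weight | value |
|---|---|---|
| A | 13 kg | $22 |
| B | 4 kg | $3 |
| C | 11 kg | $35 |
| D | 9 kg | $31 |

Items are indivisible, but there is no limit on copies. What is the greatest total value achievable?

$163

Best value-per-unit is D at 31/9; filling with it alone gives 5×31 = 155.
Optimal mix: 2×C + 3×D → weight 49, value 163.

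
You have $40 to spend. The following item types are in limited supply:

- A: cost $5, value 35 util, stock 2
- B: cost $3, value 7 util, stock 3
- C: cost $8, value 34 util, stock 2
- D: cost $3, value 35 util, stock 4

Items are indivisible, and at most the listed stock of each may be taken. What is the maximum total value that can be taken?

Best selections within cost 40 and stock limits:
- 2×A + 2×C + 4×D: cost 38, value 278
- 2×A + 3×B + 1×C + 4×D: cost 39, value 265
- 2×A + 2×B + 1×C + 4×D: cost 36, value 258
- 1×A + 2×B + 2×C + 4×D: cost 39, value 257
Best: 278 util.

278 util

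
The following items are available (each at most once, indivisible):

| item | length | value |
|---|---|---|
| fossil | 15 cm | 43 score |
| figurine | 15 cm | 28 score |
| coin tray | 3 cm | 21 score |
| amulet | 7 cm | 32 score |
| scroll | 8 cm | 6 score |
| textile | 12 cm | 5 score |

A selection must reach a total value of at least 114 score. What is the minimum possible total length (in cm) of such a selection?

40

Subsets with value ≥ 114, sorted by total length:
- fossil+figurine+coin tray+amulet: length 40, value 124
- fossil+figurine+coin tray+amulet+scroll: length 48, value 130
Minimum length: 40 cm.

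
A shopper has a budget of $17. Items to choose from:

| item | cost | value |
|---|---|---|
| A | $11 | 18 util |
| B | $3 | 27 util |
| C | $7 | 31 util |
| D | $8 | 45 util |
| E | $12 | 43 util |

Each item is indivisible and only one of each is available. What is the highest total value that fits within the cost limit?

Check high-value combinations within $17:
- C+D: cost 7+8=15, value 31+45=76
- B+D: cost 3+8=11, value 27+45=72
- B+E: cost 3+12=15, value 27+43=70
- B+C: cost 3+7=10, value 27+31=58
Best: 76 util.

76 util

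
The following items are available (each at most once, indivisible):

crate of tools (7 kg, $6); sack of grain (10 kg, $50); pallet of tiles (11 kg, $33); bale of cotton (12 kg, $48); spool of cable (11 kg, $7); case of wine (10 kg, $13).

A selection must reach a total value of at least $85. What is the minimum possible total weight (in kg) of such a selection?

Subsets with value ≥ 85, sorted by total weight:
- sack of grain+bale of cotton: weight 22, value 98
- crate of tools+sack of grain+pallet of tiles: weight 28, value 89
- crate of tools+sack of grain+bale of cotton: weight 29, value 104
- crate of tools+pallet of tiles+bale of cotton: weight 30, value 87
Minimum weight: 22 kg.

22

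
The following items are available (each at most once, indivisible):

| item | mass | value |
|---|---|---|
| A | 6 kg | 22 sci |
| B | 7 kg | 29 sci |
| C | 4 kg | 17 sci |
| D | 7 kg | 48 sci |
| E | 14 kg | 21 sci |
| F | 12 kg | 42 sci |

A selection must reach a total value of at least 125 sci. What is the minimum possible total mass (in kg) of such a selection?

Subsets with value ≥ 125, sorted by total mass:
- A+C+D+F: mass 29, value 129
- B+C+D+F: mass 30, value 136
- A+B+D+F: mass 32, value 141
Minimum mass: 29 kg.

29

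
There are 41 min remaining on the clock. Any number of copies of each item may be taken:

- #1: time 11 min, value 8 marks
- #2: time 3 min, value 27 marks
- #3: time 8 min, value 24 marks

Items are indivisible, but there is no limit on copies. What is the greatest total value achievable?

351 marks

Best value-per-unit is #2 at 27/3, and filling with it alone uses time 13×3=39. No mix of the others beats 13×27 = 351.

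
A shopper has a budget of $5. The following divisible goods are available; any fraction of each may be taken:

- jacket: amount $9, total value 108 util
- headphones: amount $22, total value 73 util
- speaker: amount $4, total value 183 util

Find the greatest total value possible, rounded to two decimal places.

Take in order of value per unit:
- speaker (183/4 per unit): all 4 → value 183, running total 183.00
- jacket (108/9 per unit): 1 of 9 → value 1×108/9 = 12.0000, running total 195.00
Total 195.00.

195.00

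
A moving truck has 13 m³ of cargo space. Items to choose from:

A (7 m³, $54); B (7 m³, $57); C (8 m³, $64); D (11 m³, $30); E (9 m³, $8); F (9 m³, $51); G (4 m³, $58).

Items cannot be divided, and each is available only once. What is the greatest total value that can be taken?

$122

Check high-value combinations within 13 m³:
- C+G: volume 8+4=12, value 64+58=122
- B+G: volume 7+4=11, value 57+58=115
- A+G: volume 7+4=11, value 54+58=112
Best: $122.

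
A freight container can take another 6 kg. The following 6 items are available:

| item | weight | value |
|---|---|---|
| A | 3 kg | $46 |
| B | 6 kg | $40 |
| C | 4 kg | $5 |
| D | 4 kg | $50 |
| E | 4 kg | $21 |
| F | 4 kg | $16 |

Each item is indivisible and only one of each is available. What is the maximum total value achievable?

$50

Check high-value combinations within 6 kg:
- D: weight 4, value 50
- A: weight 3, value 46
- B: weight 6, value 40
Best: $50.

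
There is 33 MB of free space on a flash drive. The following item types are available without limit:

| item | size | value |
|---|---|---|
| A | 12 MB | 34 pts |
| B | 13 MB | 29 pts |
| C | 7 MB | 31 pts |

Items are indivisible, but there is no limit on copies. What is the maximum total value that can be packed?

127 pts

Best value-per-unit is C at 31/7; filling with it alone gives 4×31 = 124.
Optimal mix: 1×A + 3×C → size 33, value 127.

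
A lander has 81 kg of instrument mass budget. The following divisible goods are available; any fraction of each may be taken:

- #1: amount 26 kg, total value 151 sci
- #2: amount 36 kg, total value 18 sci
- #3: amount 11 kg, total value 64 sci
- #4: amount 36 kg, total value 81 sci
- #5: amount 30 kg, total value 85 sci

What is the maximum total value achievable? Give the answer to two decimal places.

Take in order of value per unit:
- #3 (64/11 per unit): all 11 → value 64, running total 64.00
- #1 (151/26 per unit): all 26 → value 151, running total 215.00
- #5 (85/30 per unit): all 30 → value 85, running total 300.00
- #4 (81/36 per unit): 14 of 36 → value 14×81/36 = 31.5000, running total 331.50
Total 331.50.

331.50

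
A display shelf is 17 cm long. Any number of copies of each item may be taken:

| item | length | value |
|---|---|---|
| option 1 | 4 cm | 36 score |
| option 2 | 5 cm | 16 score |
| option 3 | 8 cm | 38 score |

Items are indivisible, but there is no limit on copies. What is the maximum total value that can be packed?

Best value-per-unit is option 1 at 36/4, and filling with it alone uses length 4×4=16. No mix of the others beats 4×36 = 144.

144 score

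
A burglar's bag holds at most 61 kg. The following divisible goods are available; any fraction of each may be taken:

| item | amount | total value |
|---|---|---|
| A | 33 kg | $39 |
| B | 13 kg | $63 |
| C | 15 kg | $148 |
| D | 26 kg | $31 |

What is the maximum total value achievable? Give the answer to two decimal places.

Take in order of value per unit:
- C (148/15 per unit): all 15 → value 148, running total 148.00
- B (63/13 per unit): all 13 → value 63, running total 211.00
- D (31/26 per unit): all 26 → value 31, running total 242.00
- A (39/33 per unit): 7 of 33 → value 7×39/33 = 8.2727, running total 250.27
Total 250.27.

250.27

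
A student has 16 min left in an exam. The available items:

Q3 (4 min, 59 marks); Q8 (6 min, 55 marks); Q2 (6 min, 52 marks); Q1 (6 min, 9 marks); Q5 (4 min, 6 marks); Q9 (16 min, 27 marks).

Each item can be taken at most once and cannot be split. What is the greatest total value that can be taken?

Check high-value combinations within 16 min:
- Q3+Q8+Q2: time 4+6+6=16, value 59+55+52=166
- Q3+Q8+Q1: time 4+6+6=16, value 59+55+9=123
- Q3+Q8+Q5: time 4+6+4=14, value 59+55+6=120
- Q3+Q2+Q1: time 4+6+6=16, value 59+52+9=120
- Q3+Q2+Q5: time 4+6+4=14, value 59+52+6=117
Best: 166 marks.

166 marks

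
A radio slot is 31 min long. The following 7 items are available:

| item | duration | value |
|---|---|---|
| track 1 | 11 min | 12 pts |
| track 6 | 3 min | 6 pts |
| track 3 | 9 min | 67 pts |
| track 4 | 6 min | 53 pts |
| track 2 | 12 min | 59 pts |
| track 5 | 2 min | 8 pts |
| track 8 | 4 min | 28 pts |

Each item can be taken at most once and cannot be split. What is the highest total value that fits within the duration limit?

207 pts

Check high-value combinations within 31 min:
- track 3+track 4+track 2+track 8: duration 9+6+12+4=31, value 67+53+59+28=207
- track 3+track 4+track 2+track 5: duration 9+6+12+2=29, value 67+53+59+8=187
- track 6+track 3+track 4+track 2: duration 3+9+6+12=30, value 6+67+53+59=185
- track 3+track 4+track 2: duration 9+6+12=27, value 67+53+59=179
- track 6+track 3+track 2+track 5+track 8: duration 3+9+12+2+4=30, value 6+67+59+8+28=168
Best: 207 pts.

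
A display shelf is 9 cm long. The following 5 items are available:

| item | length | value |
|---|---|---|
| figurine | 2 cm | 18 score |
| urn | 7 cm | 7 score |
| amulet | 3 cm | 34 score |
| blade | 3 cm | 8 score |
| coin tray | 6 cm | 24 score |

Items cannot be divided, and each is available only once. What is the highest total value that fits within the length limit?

Check high-value combinations within 9 cm:
- figurine+amulet+blade: length 2+3+3=8, value 18+34+8=60
- amulet+coin tray: length 3+6=9, value 34+24=58
- figurine+amulet: length 2+3=5, value 18+34=52
Best: 60 score.

60 score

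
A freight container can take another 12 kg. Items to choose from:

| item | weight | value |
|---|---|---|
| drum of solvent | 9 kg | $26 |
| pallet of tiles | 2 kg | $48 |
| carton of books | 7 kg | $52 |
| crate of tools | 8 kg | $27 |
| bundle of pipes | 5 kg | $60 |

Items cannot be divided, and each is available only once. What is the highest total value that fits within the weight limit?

$112

Check high-value combinations within 12 kg:
- carton of books+bundle of pipes: weight 7+5=12, value 52+60=112
- pallet of tiles+bundle of pipes: weight 2+5=7, value 48+60=108
- pallet of tiles+carton of books: weight 2+7=9, value 48+52=100
Best: $112.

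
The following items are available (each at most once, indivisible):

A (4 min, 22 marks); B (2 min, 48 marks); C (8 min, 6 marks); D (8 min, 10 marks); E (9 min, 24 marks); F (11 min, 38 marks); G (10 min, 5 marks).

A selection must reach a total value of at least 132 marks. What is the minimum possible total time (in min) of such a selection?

26

Subsets with value ≥ 132, sorted by total time:
- A+B+E+F: time 26, value 132
- A+B+D+E+F: time 34, value 142
- A+B+C+E+F: time 34, value 138
- A+B+E+F+G: time 36, value 137
Minimum time: 26 min.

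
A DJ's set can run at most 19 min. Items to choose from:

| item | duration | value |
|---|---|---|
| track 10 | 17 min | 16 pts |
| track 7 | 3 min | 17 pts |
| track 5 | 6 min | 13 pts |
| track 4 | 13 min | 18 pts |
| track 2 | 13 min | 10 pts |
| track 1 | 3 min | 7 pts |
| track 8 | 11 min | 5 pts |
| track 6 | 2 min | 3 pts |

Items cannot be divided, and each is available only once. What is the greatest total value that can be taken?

42 pts

This is a 0/1 knapsack; check combinations near the capacity.
- track 7+track 4+track 1: duration 3+13+3=19, value 17+18+7=42
- track 7+track 5+track 1+track 6: duration 3+6+3+2=14, value 17+13+7+3=40
- track 7+track 4+track 6: duration 3+13+2=18, value 17+18+3=38
- track 7+track 5+track 1: duration 3+6+3=12, value 17+13+7=37
- track 7+track 4: duration 3+13=16, value 17+18=35
Best: 42 pts.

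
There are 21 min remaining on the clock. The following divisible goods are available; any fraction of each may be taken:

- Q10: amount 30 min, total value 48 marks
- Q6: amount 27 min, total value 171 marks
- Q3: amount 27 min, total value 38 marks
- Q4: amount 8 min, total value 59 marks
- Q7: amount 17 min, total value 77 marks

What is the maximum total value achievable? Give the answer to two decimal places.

Take in order of value per unit:
- Q4 (59/8 per unit): all 8 → value 59, running total 59.00
- Q6 (171/27 per unit): 13 of 27 → value 13×171/27 = 82.3333, running total 141.33
Total 141.33.

141.33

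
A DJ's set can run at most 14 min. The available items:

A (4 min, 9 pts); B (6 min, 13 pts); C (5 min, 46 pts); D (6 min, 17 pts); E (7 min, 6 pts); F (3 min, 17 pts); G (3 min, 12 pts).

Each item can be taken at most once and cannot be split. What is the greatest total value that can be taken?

80 pts

This is a 0/1 knapsack; check combinations near the capacity.
- C+D+F: duration 5+6+3=14, value 46+17+17=80
- B+C+F: duration 6+5+3=14, value 13+46+17=76
- C+F+G: duration 5+3+3=11, value 46+17+12=75
- C+D+G: duration 5+6+3=14, value 46+17+12=75
- A+C+F: duration 4+5+3=12, value 9+46+17=72
Best: 80 pts.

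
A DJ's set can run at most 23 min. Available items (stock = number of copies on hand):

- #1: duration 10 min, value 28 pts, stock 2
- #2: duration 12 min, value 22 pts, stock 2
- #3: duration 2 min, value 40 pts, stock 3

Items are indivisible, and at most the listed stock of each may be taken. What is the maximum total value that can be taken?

148 pts

Top feasible selections:
- 1×#1 + 3×#3: duration 16, value 148
- 1×#2 + 3×#3: duration 18, value 142
- 3×#3: duration 6, value 120
- 1×#1 + 2×#3: duration 14, value 108
Best: 148 pts.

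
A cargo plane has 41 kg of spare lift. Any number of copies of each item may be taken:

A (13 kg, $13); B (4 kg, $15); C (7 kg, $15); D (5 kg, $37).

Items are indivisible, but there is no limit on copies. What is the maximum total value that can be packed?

$296

Best value-per-unit is D at 37/5, and filling with it alone uses weight 8×5=40. No mix of the others beats 8×37 = 296.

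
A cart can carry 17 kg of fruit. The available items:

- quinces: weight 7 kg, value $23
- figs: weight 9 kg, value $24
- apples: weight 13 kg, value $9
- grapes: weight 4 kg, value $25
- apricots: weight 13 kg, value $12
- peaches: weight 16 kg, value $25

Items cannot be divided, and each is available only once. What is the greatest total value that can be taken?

Check high-value combinations within 17 kg:
- figs+grapes: weight 9+4=13, value 24+25=49
- quinces+grapes: weight 7+4=11, value 23+25=48
- quinces+figs: weight 7+9=16, value 23+24=47
Best: $49.

$49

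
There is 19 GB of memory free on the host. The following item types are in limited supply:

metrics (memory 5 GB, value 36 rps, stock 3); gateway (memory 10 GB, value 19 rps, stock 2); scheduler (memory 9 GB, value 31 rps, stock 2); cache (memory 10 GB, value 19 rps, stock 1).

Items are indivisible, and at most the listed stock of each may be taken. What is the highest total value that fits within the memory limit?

Best selections within memory 19 and stock limits:
- 3×metrics: memory 15, value 108
- 2×metrics + 1×scheduler: memory 19, value 103
- 2×metrics: memory 10, value 72
Best: 108 rps.

108 rps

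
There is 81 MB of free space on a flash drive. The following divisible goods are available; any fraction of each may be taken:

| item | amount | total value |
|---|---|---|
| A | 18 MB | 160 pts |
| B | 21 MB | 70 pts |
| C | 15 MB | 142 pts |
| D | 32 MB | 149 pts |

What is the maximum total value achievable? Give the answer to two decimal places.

Take in order of value per unit:
- C (142/15 per unit): all 15 → value 142, running total 142.00
- A (160/18 per unit): all 18 → value 160, running total 302.00
- D (149/32 per unit): all 32 → value 149, running total 451.00
- B (70/21 per unit): 16 of 21 → value 16×70/21 = 53.3333, running total 504.33
Total 504.33.

504.33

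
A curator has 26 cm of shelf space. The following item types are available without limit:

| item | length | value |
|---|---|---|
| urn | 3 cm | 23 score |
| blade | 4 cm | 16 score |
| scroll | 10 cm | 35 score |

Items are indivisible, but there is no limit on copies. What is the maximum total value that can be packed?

Best value-per-unit is urn at 23/3, and filling with it alone uses length 8×3=24. No mix of the others beats 8×23 = 184.

184 score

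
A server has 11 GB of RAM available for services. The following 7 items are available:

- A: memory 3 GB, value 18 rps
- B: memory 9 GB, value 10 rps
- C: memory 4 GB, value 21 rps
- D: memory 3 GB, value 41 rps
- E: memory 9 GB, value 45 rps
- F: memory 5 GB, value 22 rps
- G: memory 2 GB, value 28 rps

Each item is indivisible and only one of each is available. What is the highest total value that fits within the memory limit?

This is a 0/1 knapsack; check combinations near the capacity.
- D+F+G: memory 3+5+2=10, value 41+22+28=91
- C+D+G: memory 4+3+2=9, value 21+41+28=90
- A+D+G: memory 3+3+2=8, value 18+41+28=87
- A+D+F: memory 3+3+5=11, value 18+41+22=81
Best: 91 rps.

91 rps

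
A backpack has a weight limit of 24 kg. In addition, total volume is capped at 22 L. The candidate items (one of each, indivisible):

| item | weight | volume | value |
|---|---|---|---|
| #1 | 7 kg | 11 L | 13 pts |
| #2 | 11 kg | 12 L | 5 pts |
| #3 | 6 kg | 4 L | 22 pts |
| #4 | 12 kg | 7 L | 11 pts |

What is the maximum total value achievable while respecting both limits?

Feasible sets respecting both limits:
- #1+#3: weight 13, volume 15, value 35
- #3+#4: weight 18, volume 11, value 33
- #2+#3: weight 17, volume 16, value 27
Best: 35 pts.

35 pts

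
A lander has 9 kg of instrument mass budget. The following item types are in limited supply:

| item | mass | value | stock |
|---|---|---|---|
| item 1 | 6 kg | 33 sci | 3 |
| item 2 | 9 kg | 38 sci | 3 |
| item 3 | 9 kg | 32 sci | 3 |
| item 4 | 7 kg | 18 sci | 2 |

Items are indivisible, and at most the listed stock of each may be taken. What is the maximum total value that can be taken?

Best selections within mass 9 and stock limits:
- 1×item 2: mass 9, value 38
- 1×item 1: mass 6, value 33
- 1×item 3: mass 9, value 32
Best: 38 sci.

38 sci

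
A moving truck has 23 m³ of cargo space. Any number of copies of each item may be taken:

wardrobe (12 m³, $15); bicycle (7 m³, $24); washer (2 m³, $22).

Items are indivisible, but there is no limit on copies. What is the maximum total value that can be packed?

$242

Best value-per-unit is washer at 22/2, and filling with it alone uses volume 11×2=22. No mix of the others beats 11×22 = 242.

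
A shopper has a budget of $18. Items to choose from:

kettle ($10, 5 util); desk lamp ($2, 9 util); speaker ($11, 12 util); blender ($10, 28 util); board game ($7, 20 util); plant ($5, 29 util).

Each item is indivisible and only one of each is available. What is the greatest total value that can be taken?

66 util

Check high-value combinations within $18:
- desk lamp+blender+plant: cost 2+10+5=17, value 9+28+29=66
- desk lamp+board game+plant: cost 2+7+5=14, value 9+20+29=58
- blender+plant: cost 10+5=15, value 28+29=57
- desk lamp+speaker+plant: cost 2+11+5=18, value 9+12+29=50
- board game+plant: cost 7+5=12, value 20+29=49
Best: 66 util.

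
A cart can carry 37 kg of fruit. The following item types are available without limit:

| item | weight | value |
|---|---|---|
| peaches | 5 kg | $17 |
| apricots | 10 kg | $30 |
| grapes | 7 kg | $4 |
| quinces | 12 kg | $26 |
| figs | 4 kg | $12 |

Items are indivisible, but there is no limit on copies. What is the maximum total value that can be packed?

Best value-per-unit is peaches at 17/5; filling with it alone gives 7×17 = 119.
Optimal mix: 5×peaches + 3×figs → weight 37, value 121.

$121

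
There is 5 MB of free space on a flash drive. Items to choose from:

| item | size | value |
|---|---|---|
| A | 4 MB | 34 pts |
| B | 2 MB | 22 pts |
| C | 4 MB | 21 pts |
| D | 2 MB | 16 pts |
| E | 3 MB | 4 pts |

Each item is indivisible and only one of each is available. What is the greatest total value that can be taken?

38 pts

Check high-value combinations within 5 MB:
- B+D: size 2+2=4, value 22+16=38
- A: size 4, value 34
- B+E: size 2+3=5, value 22+4=26
Best: 38 pts.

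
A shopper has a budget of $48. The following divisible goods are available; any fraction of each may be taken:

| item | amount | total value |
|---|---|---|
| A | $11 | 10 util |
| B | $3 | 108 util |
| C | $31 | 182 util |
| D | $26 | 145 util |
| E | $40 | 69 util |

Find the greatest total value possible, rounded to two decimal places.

368.08

Take in order of value per unit:
- B (108/3 per unit): all 3 → value 108, running total 108.00
- C (182/31 per unit): all 31 → value 182, running total 290.00
- D (145/26 per unit): 14 of 26 → value 14×145/26 = 78.0769, running total 368.08
Total 368.08.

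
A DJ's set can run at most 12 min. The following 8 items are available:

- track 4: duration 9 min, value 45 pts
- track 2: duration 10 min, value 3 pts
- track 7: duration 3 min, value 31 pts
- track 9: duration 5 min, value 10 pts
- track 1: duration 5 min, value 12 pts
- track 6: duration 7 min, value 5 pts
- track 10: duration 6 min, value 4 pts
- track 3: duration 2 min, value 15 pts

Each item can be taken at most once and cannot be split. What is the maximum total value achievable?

This is a 0/1 knapsack; check combinations near the capacity.
- track 4+track 7: duration 9+3=12, value 45+31=76
- track 4+track 3: duration 9+2=11, value 45+15=60
- track 7+track 1+track 3: duration 3+5+2=10, value 31+12+15=58
Best: 76 pts.

76 pts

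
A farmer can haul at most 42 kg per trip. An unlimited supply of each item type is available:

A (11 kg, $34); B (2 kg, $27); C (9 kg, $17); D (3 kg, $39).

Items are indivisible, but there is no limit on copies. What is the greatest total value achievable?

Best value-per-unit is B at 27/2, and filling with it alone uses weight 21×2=42. No mix of the others beats 21×27 = 567.

$567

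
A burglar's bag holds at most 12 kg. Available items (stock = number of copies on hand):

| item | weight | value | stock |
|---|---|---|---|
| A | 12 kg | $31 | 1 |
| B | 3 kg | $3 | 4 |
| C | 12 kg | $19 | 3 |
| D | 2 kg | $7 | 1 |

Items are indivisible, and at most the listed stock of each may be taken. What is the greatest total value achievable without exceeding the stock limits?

Top feasible selections:
- 1×A: weight 12, value 31
- 1×C: weight 12, value 19
- 3×B + 1×D: weight 11, value 16
- 2×B + 1×D: weight 8, value 13
Best: $31.

$31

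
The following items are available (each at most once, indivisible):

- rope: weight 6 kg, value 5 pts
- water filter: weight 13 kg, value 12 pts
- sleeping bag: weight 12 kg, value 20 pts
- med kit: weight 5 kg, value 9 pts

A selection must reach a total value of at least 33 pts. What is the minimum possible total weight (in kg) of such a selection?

Subsets with value ≥ 33, sorted by total weight:
- rope+sleeping bag+med kit: weight 23, value 34
- water filter+sleeping bag+med kit: weight 30, value 41
Minimum weight: 23 kg.

23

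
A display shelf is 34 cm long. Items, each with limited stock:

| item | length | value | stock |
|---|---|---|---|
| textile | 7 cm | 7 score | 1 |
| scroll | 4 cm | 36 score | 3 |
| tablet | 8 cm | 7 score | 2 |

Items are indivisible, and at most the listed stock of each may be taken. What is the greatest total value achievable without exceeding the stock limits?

Top feasible selections:
- 1×textile + 3×scroll + 1×tablet: length 27, value 122
- 3×scroll + 2×tablet: length 28, value 122
- 1×textile + 3×scroll: length 19, value 115
Best: 122 score.

122 score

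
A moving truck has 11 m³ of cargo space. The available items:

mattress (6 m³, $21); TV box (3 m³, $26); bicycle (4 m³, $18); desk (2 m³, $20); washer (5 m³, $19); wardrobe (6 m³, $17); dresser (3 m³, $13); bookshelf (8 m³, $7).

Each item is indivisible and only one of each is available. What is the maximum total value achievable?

$67

Check high-value combinations within 11 m³:
- mattress+TV box+desk: volume 6+3+2=11, value 21+26+20=67
- TV box+desk+washer: volume 3+2+5=10, value 26+20+19=65
- TV box+bicycle+desk: volume 3+4+2=9, value 26+18+20=64
Best: $67.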